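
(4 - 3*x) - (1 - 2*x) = 3 - x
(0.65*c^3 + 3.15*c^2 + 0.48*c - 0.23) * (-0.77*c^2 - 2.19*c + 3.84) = -0.5005*c^5 - 3.849*c^4 - 4.7721*c^3 + 11.2219*c^2 + 2.3469*c - 0.8832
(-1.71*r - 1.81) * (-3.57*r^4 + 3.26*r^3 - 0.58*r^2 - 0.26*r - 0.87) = 6.1047*r^5 + 0.8871*r^4 - 4.9088*r^3 + 1.4944*r^2 + 1.9583*r + 1.5747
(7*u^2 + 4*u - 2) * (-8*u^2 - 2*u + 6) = -56*u^4 - 46*u^3 + 50*u^2 + 28*u - 12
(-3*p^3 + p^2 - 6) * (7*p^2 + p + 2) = -21*p^5 + 4*p^4 - 5*p^3 - 40*p^2 - 6*p - 12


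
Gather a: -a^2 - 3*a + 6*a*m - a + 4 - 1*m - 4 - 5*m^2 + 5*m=-a^2 + a*(6*m - 4) - 5*m^2 + 4*m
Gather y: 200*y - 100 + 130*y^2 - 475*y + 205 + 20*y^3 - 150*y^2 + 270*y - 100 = 20*y^3 - 20*y^2 - 5*y + 5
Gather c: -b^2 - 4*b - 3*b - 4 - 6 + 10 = -b^2 - 7*b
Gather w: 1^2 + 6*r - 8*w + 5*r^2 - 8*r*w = 5*r^2 + 6*r + w*(-8*r - 8) + 1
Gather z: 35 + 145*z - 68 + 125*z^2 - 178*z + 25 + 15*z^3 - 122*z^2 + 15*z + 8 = 15*z^3 + 3*z^2 - 18*z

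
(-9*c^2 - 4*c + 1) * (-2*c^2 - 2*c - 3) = 18*c^4 + 26*c^3 + 33*c^2 + 10*c - 3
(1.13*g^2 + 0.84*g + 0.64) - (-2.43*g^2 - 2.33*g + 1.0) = 3.56*g^2 + 3.17*g - 0.36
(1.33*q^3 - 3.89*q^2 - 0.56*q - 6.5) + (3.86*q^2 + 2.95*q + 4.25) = 1.33*q^3 - 0.0300000000000002*q^2 + 2.39*q - 2.25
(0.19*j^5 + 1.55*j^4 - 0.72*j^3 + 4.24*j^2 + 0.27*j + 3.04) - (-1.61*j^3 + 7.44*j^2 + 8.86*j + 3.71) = 0.19*j^5 + 1.55*j^4 + 0.89*j^3 - 3.2*j^2 - 8.59*j - 0.67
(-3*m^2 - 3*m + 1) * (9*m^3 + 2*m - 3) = -27*m^5 - 27*m^4 + 3*m^3 + 3*m^2 + 11*m - 3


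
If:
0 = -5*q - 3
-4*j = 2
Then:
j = -1/2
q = -3/5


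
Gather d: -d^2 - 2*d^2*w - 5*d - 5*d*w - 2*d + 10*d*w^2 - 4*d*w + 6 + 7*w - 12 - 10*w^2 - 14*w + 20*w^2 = d^2*(-2*w - 1) + d*(10*w^2 - 9*w - 7) + 10*w^2 - 7*w - 6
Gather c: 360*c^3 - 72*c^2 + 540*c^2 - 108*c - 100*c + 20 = 360*c^3 + 468*c^2 - 208*c + 20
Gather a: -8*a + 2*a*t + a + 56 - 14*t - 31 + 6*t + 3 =a*(2*t - 7) - 8*t + 28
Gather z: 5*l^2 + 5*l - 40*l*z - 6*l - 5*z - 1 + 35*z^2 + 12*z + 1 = 5*l^2 - l + 35*z^2 + z*(7 - 40*l)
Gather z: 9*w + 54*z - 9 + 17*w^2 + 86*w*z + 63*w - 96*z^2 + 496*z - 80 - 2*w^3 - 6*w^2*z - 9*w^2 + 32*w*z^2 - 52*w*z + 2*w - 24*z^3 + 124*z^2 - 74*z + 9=-2*w^3 + 8*w^2 + 74*w - 24*z^3 + z^2*(32*w + 28) + z*(-6*w^2 + 34*w + 476) - 80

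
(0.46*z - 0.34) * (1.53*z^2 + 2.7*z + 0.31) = 0.7038*z^3 + 0.7218*z^2 - 0.7754*z - 0.1054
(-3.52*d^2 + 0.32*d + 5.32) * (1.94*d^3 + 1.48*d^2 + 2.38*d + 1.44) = -6.8288*d^5 - 4.5888*d^4 + 2.4168*d^3 + 3.5664*d^2 + 13.1224*d + 7.6608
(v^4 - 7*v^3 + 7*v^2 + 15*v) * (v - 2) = v^5 - 9*v^4 + 21*v^3 + v^2 - 30*v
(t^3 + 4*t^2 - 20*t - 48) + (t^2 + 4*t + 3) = t^3 + 5*t^2 - 16*t - 45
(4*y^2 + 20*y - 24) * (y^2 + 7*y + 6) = 4*y^4 + 48*y^3 + 140*y^2 - 48*y - 144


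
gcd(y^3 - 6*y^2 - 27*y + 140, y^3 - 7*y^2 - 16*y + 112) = y^2 - 11*y + 28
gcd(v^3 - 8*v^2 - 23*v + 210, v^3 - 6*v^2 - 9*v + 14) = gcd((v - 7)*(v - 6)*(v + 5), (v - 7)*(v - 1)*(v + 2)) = v - 7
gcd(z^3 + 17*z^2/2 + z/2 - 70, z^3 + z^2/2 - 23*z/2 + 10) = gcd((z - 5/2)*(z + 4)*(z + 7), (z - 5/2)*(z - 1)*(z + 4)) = z^2 + 3*z/2 - 10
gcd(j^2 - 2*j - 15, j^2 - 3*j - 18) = j + 3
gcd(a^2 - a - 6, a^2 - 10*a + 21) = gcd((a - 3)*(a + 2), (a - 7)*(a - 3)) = a - 3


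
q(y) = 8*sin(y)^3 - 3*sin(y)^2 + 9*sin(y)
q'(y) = 24*sin(y)^2*cos(y) - 6*sin(y)*cos(y) + 9*cos(y)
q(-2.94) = -1.99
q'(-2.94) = -10.94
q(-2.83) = -3.27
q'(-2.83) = -12.46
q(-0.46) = -5.29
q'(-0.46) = 14.69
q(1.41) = 13.66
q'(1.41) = 4.24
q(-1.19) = -17.34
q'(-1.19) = 13.10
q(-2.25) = -12.59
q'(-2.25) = -17.71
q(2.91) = 2.00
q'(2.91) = -8.65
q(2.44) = 6.71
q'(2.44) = -11.55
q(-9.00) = -4.78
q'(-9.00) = -14.17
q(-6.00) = 2.46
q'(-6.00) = 8.83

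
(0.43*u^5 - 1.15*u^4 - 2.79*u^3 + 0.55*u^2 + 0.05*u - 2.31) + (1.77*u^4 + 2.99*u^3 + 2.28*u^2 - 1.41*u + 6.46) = 0.43*u^5 + 0.62*u^4 + 0.2*u^3 + 2.83*u^2 - 1.36*u + 4.15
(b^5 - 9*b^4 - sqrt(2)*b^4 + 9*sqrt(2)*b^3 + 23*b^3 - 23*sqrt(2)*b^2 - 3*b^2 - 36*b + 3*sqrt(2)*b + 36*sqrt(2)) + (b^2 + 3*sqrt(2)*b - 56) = b^5 - 9*b^4 - sqrt(2)*b^4 + 9*sqrt(2)*b^3 + 23*b^3 - 23*sqrt(2)*b^2 - 2*b^2 - 36*b + 6*sqrt(2)*b - 56 + 36*sqrt(2)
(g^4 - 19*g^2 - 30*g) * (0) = 0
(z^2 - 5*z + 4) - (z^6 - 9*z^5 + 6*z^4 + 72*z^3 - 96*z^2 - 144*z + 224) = -z^6 + 9*z^5 - 6*z^4 - 72*z^3 + 97*z^2 + 139*z - 220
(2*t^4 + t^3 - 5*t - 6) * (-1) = -2*t^4 - t^3 + 5*t + 6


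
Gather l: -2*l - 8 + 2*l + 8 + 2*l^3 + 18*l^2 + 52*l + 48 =2*l^3 + 18*l^2 + 52*l + 48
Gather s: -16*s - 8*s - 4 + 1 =-24*s - 3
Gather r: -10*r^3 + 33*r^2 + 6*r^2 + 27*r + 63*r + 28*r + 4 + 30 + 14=-10*r^3 + 39*r^2 + 118*r + 48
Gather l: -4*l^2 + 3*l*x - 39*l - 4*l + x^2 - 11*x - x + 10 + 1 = -4*l^2 + l*(3*x - 43) + x^2 - 12*x + 11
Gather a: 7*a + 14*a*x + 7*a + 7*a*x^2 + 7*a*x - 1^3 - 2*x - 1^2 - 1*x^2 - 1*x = a*(7*x^2 + 21*x + 14) - x^2 - 3*x - 2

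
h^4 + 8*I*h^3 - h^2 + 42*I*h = h*(h - 2*I)*(h + 3*I)*(h + 7*I)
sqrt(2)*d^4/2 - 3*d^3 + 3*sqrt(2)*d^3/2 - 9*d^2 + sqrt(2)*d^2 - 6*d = d*(d + 1)*(d - 3*sqrt(2))*(sqrt(2)*d/2 + sqrt(2))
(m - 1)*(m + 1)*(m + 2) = m^3 + 2*m^2 - m - 2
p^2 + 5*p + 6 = (p + 2)*(p + 3)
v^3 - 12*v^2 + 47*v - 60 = (v - 5)*(v - 4)*(v - 3)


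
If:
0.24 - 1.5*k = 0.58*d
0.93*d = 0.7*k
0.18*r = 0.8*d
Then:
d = 0.09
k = 0.12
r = 0.41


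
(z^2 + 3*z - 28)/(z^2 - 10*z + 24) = (z + 7)/(z - 6)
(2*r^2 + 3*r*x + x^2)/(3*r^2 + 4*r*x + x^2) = (2*r + x)/(3*r + x)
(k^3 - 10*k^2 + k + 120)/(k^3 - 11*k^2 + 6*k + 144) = (k - 5)/(k - 6)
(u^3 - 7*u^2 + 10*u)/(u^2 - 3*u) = (u^2 - 7*u + 10)/(u - 3)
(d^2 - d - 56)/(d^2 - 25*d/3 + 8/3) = 3*(d + 7)/(3*d - 1)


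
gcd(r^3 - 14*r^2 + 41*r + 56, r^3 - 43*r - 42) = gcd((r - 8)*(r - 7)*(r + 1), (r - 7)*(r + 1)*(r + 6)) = r^2 - 6*r - 7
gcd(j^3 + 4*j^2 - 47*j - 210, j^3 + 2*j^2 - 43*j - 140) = j^2 - 2*j - 35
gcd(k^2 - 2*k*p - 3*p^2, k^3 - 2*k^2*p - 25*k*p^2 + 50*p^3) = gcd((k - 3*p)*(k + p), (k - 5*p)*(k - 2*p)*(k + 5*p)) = 1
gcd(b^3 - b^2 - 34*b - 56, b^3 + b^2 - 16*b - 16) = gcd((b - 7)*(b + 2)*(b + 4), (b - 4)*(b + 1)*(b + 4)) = b + 4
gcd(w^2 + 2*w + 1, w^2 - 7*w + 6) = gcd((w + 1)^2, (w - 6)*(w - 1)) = 1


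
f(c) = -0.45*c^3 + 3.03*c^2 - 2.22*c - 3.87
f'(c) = -1.35*c^2 + 6.06*c - 2.22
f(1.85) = -0.46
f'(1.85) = 4.37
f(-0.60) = -1.35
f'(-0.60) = -6.34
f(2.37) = 1.90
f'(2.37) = 4.56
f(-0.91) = 1.00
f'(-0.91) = -8.85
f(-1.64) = 9.91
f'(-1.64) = -15.79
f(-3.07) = 44.52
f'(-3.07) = -33.55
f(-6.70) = 282.36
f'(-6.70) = -103.42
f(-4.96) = 136.59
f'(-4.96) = -65.49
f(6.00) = -5.31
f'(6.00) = -14.46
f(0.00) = -3.87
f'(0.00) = -2.22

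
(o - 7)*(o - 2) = o^2 - 9*o + 14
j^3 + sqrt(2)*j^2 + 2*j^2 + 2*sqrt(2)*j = j*(j + 2)*(j + sqrt(2))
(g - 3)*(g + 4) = g^2 + g - 12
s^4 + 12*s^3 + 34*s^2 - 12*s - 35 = (s - 1)*(s + 1)*(s + 5)*(s + 7)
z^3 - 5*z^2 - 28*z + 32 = (z - 8)*(z - 1)*(z + 4)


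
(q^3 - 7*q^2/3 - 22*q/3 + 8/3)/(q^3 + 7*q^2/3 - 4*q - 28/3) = (3*q^2 - 13*q + 4)/(3*q^2 + q - 14)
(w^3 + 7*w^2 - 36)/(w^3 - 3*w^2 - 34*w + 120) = (w^2 + w - 6)/(w^2 - 9*w + 20)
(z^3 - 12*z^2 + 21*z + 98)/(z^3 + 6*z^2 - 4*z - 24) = (z^2 - 14*z + 49)/(z^2 + 4*z - 12)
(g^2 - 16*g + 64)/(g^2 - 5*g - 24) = (g - 8)/(g + 3)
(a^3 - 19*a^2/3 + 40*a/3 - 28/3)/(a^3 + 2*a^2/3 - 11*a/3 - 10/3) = (3*a^2 - 13*a + 14)/(3*a^2 + 8*a + 5)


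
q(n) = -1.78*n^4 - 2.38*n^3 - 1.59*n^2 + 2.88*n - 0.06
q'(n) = -7.12*n^3 - 7.14*n^2 - 3.18*n + 2.88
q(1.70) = -26.32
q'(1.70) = -58.14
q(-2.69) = -66.19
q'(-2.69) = 98.36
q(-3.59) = -216.44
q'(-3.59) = 251.71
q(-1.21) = -5.47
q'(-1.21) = 8.89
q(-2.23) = -32.02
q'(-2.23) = 53.42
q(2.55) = -117.78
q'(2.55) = -169.72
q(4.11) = -688.23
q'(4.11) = -625.12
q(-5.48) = -1277.17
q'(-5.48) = 977.60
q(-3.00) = -102.93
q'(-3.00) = 140.40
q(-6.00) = -1867.38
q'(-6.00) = 1302.84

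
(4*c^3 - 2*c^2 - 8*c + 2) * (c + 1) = 4*c^4 + 2*c^3 - 10*c^2 - 6*c + 2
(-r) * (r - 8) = -r^2 + 8*r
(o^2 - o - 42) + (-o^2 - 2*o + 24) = -3*o - 18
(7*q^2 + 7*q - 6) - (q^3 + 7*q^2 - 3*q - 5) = -q^3 + 10*q - 1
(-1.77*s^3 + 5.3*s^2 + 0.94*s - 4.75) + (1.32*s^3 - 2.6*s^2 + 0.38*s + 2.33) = -0.45*s^3 + 2.7*s^2 + 1.32*s - 2.42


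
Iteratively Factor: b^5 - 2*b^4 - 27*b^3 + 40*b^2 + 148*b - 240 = (b - 2)*(b^4 - 27*b^2 - 14*b + 120) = (b - 2)*(b + 3)*(b^3 - 3*b^2 - 18*b + 40) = (b - 2)^2*(b + 3)*(b^2 - b - 20) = (b - 5)*(b - 2)^2*(b + 3)*(b + 4)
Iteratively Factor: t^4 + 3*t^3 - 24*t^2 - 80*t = (t + 4)*(t^3 - t^2 - 20*t) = (t - 5)*(t + 4)*(t^2 + 4*t) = (t - 5)*(t + 4)^2*(t)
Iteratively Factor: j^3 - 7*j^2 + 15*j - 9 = (j - 3)*(j^2 - 4*j + 3) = (j - 3)*(j - 1)*(j - 3)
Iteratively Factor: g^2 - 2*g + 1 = (g - 1)*(g - 1)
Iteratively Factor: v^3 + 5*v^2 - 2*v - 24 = (v + 3)*(v^2 + 2*v - 8) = (v - 2)*(v + 3)*(v + 4)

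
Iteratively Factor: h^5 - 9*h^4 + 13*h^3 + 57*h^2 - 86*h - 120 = (h - 4)*(h^4 - 5*h^3 - 7*h^2 + 29*h + 30) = (h - 4)*(h - 3)*(h^3 - 2*h^2 - 13*h - 10) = (h - 4)*(h - 3)*(h + 1)*(h^2 - 3*h - 10) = (h - 5)*(h - 4)*(h - 3)*(h + 1)*(h + 2)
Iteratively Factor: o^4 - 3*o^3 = (o - 3)*(o^3) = o*(o - 3)*(o^2) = o^2*(o - 3)*(o)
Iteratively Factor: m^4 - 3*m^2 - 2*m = (m)*(m^3 - 3*m - 2) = m*(m + 1)*(m^2 - m - 2) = m*(m - 2)*(m + 1)*(m + 1)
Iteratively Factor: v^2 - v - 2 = (v + 1)*(v - 2)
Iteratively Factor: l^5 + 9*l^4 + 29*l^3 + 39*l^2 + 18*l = (l + 1)*(l^4 + 8*l^3 + 21*l^2 + 18*l) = l*(l + 1)*(l^3 + 8*l^2 + 21*l + 18) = l*(l + 1)*(l + 3)*(l^2 + 5*l + 6) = l*(l + 1)*(l + 3)^2*(l + 2)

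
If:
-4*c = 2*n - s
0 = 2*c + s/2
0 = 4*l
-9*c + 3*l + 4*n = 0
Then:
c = 0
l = 0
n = 0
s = 0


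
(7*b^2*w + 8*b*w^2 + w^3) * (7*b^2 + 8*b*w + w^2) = 49*b^4*w + 112*b^3*w^2 + 78*b^2*w^3 + 16*b*w^4 + w^5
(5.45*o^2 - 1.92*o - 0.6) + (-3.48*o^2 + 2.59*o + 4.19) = 1.97*o^2 + 0.67*o + 3.59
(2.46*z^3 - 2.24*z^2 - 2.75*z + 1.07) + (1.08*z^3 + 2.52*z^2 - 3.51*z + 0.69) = 3.54*z^3 + 0.28*z^2 - 6.26*z + 1.76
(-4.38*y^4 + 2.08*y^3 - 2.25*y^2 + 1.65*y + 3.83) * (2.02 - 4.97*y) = 21.7686*y^5 - 19.1852*y^4 + 15.3841*y^3 - 12.7455*y^2 - 15.7021*y + 7.7366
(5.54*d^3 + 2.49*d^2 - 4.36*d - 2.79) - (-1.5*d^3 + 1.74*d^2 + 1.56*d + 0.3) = 7.04*d^3 + 0.75*d^2 - 5.92*d - 3.09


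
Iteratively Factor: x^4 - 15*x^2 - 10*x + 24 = (x + 3)*(x^3 - 3*x^2 - 6*x + 8) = (x - 1)*(x + 3)*(x^2 - 2*x - 8) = (x - 4)*(x - 1)*(x + 3)*(x + 2)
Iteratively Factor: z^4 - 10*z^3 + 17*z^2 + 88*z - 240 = (z - 4)*(z^3 - 6*z^2 - 7*z + 60) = (z - 4)^2*(z^2 - 2*z - 15) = (z - 4)^2*(z + 3)*(z - 5)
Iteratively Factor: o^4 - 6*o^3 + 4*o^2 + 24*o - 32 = (o - 4)*(o^3 - 2*o^2 - 4*o + 8) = (o - 4)*(o + 2)*(o^2 - 4*o + 4) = (o - 4)*(o - 2)*(o + 2)*(o - 2)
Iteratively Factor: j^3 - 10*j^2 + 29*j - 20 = (j - 4)*(j^2 - 6*j + 5) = (j - 5)*(j - 4)*(j - 1)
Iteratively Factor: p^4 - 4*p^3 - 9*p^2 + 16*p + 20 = (p - 5)*(p^3 + p^2 - 4*p - 4) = (p - 5)*(p + 1)*(p^2 - 4) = (p - 5)*(p + 1)*(p + 2)*(p - 2)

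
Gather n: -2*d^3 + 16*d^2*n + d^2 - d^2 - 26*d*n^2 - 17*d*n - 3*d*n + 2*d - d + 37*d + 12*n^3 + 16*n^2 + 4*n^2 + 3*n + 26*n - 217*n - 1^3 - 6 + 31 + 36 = -2*d^3 + 38*d + 12*n^3 + n^2*(20 - 26*d) + n*(16*d^2 - 20*d - 188) + 60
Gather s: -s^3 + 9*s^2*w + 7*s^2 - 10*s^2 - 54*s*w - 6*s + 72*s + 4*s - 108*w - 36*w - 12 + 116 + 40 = -s^3 + s^2*(9*w - 3) + s*(70 - 54*w) - 144*w + 144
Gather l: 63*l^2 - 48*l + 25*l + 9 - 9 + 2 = 63*l^2 - 23*l + 2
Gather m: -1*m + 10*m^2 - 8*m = 10*m^2 - 9*m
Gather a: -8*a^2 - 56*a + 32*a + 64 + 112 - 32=-8*a^2 - 24*a + 144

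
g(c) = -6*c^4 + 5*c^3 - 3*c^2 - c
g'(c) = -24*c^3 + 15*c^2 - 6*c - 1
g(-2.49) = -323.95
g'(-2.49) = 477.46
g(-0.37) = -0.41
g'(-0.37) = 4.49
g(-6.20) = -10166.56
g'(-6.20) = 6332.67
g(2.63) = -219.48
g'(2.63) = -349.62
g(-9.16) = -46326.33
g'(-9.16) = 19758.35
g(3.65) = -865.42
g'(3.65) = -990.11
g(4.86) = -2849.08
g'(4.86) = -2430.86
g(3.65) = -865.42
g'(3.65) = -990.11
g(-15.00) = -321285.00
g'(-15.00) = 84464.00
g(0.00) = 0.00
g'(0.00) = -1.00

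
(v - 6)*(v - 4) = v^2 - 10*v + 24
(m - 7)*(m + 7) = m^2 - 49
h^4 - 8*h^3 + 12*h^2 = h^2*(h - 6)*(h - 2)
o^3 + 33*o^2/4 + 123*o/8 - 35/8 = (o - 1/4)*(o + 7/2)*(o + 5)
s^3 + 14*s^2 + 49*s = s*(s + 7)^2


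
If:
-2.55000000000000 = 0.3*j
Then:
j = -8.50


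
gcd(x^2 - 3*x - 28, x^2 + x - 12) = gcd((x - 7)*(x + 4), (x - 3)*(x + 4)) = x + 4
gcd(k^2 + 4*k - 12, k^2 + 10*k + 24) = k + 6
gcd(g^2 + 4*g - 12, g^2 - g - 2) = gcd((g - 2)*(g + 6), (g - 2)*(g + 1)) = g - 2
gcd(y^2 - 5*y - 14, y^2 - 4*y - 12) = y + 2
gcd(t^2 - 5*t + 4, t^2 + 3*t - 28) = t - 4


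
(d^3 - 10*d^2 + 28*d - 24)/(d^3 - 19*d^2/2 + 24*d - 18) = 2*(d - 2)/(2*d - 3)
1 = 1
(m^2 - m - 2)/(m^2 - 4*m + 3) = (m^2 - m - 2)/(m^2 - 4*m + 3)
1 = 1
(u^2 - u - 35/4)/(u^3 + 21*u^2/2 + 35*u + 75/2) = (u - 7/2)/(u^2 + 8*u + 15)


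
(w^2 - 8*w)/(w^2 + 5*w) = (w - 8)/(w + 5)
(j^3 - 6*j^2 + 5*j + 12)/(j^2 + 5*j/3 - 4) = 3*(j^3 - 6*j^2 + 5*j + 12)/(3*j^2 + 5*j - 12)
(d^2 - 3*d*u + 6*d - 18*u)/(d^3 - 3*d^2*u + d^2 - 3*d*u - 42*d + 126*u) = (d + 6)/(d^2 + d - 42)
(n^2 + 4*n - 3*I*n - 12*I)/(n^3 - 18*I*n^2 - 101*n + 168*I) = (n + 4)/(n^2 - 15*I*n - 56)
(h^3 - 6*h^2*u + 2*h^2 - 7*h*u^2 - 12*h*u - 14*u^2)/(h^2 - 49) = (h^3 - 6*h^2*u + 2*h^2 - 7*h*u^2 - 12*h*u - 14*u^2)/(h^2 - 49)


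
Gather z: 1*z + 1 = z + 1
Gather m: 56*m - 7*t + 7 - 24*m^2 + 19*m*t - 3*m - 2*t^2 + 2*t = -24*m^2 + m*(19*t + 53) - 2*t^2 - 5*t + 7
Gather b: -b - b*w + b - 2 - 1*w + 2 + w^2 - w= -b*w + w^2 - 2*w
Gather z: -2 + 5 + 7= 10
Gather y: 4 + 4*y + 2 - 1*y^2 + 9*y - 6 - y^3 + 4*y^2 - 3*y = -y^3 + 3*y^2 + 10*y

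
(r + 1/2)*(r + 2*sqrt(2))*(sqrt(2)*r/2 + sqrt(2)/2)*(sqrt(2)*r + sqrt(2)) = r^4 + 5*r^3/2 + 2*sqrt(2)*r^3 + 2*r^2 + 5*sqrt(2)*r^2 + r/2 + 4*sqrt(2)*r + sqrt(2)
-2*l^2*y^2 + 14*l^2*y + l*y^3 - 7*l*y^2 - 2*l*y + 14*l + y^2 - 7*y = (-2*l + y)*(y - 7)*(l*y + 1)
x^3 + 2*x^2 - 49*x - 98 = (x - 7)*(x + 2)*(x + 7)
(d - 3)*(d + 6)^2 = d^3 + 9*d^2 - 108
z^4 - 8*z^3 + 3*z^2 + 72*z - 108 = (z - 6)*(z - 3)*(z - 2)*(z + 3)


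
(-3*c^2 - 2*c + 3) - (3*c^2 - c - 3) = -6*c^2 - c + 6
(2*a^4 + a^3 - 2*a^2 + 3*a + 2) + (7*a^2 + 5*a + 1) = 2*a^4 + a^3 + 5*a^2 + 8*a + 3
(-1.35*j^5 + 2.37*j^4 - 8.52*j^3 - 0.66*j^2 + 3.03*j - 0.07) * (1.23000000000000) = -1.6605*j^5 + 2.9151*j^4 - 10.4796*j^3 - 0.8118*j^2 + 3.7269*j - 0.0861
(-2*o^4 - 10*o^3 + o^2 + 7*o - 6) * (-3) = 6*o^4 + 30*o^3 - 3*o^2 - 21*o + 18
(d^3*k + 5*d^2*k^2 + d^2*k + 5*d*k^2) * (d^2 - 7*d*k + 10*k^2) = d^5*k - 2*d^4*k^2 + d^4*k - 25*d^3*k^3 - 2*d^3*k^2 + 50*d^2*k^4 - 25*d^2*k^3 + 50*d*k^4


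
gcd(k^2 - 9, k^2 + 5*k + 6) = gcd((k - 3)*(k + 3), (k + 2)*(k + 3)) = k + 3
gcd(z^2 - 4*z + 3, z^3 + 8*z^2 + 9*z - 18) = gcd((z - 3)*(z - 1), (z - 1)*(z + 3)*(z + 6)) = z - 1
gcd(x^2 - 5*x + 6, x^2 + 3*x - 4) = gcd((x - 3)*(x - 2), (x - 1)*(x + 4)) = 1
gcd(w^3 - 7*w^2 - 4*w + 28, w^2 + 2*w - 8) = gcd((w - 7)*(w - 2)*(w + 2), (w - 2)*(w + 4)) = w - 2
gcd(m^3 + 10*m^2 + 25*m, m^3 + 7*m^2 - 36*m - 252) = 1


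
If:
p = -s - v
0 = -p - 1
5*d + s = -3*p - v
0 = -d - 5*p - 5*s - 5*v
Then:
No Solution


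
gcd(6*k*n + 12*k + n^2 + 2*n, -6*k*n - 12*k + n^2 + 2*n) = n + 2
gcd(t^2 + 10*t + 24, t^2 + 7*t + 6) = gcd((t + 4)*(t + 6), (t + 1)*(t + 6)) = t + 6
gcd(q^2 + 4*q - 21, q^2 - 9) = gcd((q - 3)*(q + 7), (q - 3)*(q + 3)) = q - 3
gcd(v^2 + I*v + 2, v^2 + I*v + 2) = v^2 + I*v + 2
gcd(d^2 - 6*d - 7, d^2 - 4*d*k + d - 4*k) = d + 1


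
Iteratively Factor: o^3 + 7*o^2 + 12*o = (o)*(o^2 + 7*o + 12) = o*(o + 4)*(o + 3)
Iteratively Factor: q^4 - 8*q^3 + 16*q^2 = (q)*(q^3 - 8*q^2 + 16*q) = q*(q - 4)*(q^2 - 4*q) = q^2*(q - 4)*(q - 4)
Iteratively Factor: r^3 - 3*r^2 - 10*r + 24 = (r + 3)*(r^2 - 6*r + 8) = (r - 2)*(r + 3)*(r - 4)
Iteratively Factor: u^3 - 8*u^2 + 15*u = (u)*(u^2 - 8*u + 15) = u*(u - 5)*(u - 3)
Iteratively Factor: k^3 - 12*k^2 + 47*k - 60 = (k - 5)*(k^2 - 7*k + 12) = (k - 5)*(k - 3)*(k - 4)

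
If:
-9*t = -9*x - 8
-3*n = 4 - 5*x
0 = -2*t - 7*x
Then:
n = -404/243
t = 56/81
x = -16/81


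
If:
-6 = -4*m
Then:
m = 3/2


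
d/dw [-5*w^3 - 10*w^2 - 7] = 5*w*(-3*w - 4)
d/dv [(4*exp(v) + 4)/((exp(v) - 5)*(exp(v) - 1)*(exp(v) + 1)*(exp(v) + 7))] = (-12*exp(2*v) - 8*exp(v) + 148)*exp(v)/(exp(6*v) + 2*exp(5*v) - 73*exp(4*v) - 4*exp(3*v) + 1439*exp(2*v) - 2590*exp(v) + 1225)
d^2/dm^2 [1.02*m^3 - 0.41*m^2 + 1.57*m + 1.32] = 6.12*m - 0.82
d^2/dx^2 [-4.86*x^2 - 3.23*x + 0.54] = -9.72000000000000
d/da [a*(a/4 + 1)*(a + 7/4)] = 3*a^2/4 + 23*a/8 + 7/4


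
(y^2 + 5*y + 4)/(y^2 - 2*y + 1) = (y^2 + 5*y + 4)/(y^2 - 2*y + 1)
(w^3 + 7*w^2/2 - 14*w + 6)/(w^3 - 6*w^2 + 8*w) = (w^2 + 11*w/2 - 3)/(w*(w - 4))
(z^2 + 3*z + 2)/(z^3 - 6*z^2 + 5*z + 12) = (z + 2)/(z^2 - 7*z + 12)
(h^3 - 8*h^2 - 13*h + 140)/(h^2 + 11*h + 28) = (h^2 - 12*h + 35)/(h + 7)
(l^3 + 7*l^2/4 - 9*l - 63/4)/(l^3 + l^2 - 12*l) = (4*l^2 + 19*l + 21)/(4*l*(l + 4))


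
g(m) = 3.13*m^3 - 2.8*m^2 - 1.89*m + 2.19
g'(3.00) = 65.82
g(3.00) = 55.83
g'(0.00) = -1.89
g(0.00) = 2.19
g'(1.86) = 20.18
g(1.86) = 9.13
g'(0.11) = -2.39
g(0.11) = 1.95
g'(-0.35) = 1.22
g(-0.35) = 2.37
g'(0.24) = -2.69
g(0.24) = 1.62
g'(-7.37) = 549.42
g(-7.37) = -1388.96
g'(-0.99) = 12.86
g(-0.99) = -1.72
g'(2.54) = 44.47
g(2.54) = 30.62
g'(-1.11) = 15.90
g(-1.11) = -3.44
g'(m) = 9.39*m^2 - 5.6*m - 1.89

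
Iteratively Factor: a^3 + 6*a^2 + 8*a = (a)*(a^2 + 6*a + 8) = a*(a + 4)*(a + 2)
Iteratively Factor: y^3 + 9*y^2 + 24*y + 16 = (y + 4)*(y^2 + 5*y + 4) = (y + 4)^2*(y + 1)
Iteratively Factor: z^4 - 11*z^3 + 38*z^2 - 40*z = (z)*(z^3 - 11*z^2 + 38*z - 40) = z*(z - 5)*(z^2 - 6*z + 8) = z*(z - 5)*(z - 4)*(z - 2)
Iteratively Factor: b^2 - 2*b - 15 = (b - 5)*(b + 3)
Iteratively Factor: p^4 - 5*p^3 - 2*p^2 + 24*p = (p)*(p^3 - 5*p^2 - 2*p + 24) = p*(p + 2)*(p^2 - 7*p + 12) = p*(p - 4)*(p + 2)*(p - 3)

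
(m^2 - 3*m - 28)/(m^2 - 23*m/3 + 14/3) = 3*(m + 4)/(3*m - 2)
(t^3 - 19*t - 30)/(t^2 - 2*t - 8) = (t^2 - 2*t - 15)/(t - 4)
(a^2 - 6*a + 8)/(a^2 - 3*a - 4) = (a - 2)/(a + 1)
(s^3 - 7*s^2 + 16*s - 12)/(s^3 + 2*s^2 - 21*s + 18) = (s^2 - 4*s + 4)/(s^2 + 5*s - 6)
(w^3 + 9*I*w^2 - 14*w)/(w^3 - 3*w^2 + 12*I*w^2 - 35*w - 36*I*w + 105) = w*(w + 2*I)/(w^2 + w*(-3 + 5*I) - 15*I)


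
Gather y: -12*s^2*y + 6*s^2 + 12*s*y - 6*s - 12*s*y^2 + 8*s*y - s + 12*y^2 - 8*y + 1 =6*s^2 - 7*s + y^2*(12 - 12*s) + y*(-12*s^2 + 20*s - 8) + 1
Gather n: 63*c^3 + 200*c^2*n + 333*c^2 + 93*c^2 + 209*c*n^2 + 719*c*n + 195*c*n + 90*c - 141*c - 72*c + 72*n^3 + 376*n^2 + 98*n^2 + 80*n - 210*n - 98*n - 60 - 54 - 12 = 63*c^3 + 426*c^2 - 123*c + 72*n^3 + n^2*(209*c + 474) + n*(200*c^2 + 914*c - 228) - 126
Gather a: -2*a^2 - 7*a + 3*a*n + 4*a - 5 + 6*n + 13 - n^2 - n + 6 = -2*a^2 + a*(3*n - 3) - n^2 + 5*n + 14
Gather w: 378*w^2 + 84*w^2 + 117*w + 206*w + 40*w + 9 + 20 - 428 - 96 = 462*w^2 + 363*w - 495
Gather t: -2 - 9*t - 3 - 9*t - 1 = -18*t - 6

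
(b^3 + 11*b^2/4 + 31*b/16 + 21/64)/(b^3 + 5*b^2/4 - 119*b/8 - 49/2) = (16*b^2 + 16*b + 3)/(8*(2*b^2 - b - 28))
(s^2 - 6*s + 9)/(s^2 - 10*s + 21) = (s - 3)/(s - 7)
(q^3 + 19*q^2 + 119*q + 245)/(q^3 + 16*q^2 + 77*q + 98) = (q + 5)/(q + 2)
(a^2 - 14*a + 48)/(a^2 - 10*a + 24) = (a - 8)/(a - 4)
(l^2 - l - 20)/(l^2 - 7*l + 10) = (l + 4)/(l - 2)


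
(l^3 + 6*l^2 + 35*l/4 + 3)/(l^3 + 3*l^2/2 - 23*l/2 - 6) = (l + 3/2)/(l - 3)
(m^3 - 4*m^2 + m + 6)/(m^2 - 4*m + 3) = (m^2 - m - 2)/(m - 1)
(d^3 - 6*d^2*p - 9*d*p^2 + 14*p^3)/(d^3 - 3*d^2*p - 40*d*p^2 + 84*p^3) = (-d^2 - d*p + 2*p^2)/(-d^2 - 4*d*p + 12*p^2)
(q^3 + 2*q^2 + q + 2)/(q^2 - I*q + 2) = (q^2 + q*(2 - I) - 2*I)/(q - 2*I)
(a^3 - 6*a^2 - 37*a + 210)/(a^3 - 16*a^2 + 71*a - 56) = (a^2 + a - 30)/(a^2 - 9*a + 8)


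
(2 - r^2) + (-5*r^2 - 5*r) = -6*r^2 - 5*r + 2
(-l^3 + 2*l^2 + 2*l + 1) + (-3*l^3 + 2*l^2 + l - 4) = -4*l^3 + 4*l^2 + 3*l - 3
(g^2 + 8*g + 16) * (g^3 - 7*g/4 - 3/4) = g^5 + 8*g^4 + 57*g^3/4 - 59*g^2/4 - 34*g - 12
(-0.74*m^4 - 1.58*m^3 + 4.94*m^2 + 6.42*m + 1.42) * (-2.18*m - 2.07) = 1.6132*m^5 + 4.9762*m^4 - 7.4986*m^3 - 24.2214*m^2 - 16.385*m - 2.9394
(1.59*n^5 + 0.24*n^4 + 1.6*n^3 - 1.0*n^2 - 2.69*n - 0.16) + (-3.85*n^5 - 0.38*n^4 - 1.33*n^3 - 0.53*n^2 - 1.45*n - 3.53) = -2.26*n^5 - 0.14*n^4 + 0.27*n^3 - 1.53*n^2 - 4.14*n - 3.69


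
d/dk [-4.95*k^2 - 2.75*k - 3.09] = -9.9*k - 2.75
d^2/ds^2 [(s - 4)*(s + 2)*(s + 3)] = 6*s + 2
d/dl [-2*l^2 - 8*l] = -4*l - 8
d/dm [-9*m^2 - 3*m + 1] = -18*m - 3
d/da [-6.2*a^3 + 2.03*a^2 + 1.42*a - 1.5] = -18.6*a^2 + 4.06*a + 1.42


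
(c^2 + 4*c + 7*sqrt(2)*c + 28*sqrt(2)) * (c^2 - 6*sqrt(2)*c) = c^4 + sqrt(2)*c^3 + 4*c^3 - 84*c^2 + 4*sqrt(2)*c^2 - 336*c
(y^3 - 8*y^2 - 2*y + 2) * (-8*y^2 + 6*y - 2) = -8*y^5 + 70*y^4 - 34*y^3 - 12*y^2 + 16*y - 4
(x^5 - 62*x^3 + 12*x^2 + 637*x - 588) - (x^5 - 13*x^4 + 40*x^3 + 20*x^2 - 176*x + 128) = 13*x^4 - 102*x^3 - 8*x^2 + 813*x - 716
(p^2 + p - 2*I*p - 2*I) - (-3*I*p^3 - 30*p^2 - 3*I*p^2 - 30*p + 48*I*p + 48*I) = 3*I*p^3 + 31*p^2 + 3*I*p^2 + 31*p - 50*I*p - 50*I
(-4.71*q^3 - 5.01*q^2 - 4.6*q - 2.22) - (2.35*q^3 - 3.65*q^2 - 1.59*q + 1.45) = -7.06*q^3 - 1.36*q^2 - 3.01*q - 3.67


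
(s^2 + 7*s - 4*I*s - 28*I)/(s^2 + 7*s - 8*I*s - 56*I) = (s - 4*I)/(s - 8*I)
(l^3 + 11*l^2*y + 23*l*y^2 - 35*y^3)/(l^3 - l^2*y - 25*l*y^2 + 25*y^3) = (-l - 7*y)/(-l + 5*y)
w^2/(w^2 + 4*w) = w/(w + 4)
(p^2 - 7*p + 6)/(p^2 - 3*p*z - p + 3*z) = (6 - p)/(-p + 3*z)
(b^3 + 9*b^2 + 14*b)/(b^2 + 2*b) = b + 7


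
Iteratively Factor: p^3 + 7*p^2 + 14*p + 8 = (p + 4)*(p^2 + 3*p + 2) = (p + 1)*(p + 4)*(p + 2)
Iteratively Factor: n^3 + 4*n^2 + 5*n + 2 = (n + 2)*(n^2 + 2*n + 1) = (n + 1)*(n + 2)*(n + 1)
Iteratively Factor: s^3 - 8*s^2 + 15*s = (s)*(s^2 - 8*s + 15) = s*(s - 3)*(s - 5)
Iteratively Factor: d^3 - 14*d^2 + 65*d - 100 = (d - 4)*(d^2 - 10*d + 25) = (d - 5)*(d - 4)*(d - 5)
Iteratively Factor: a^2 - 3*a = (a)*(a - 3)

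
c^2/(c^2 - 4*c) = c/(c - 4)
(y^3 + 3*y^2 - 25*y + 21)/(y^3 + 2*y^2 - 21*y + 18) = (y + 7)/(y + 6)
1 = 1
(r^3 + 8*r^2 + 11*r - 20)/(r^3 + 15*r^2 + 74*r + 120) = (r - 1)/(r + 6)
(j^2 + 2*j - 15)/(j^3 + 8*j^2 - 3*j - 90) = 1/(j + 6)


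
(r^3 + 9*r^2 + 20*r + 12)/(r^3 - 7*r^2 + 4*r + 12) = (r^2 + 8*r + 12)/(r^2 - 8*r + 12)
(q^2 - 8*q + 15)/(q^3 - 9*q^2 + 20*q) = (q - 3)/(q*(q - 4))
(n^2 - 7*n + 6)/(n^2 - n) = (n - 6)/n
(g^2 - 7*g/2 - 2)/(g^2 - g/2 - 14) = (2*g + 1)/(2*g + 7)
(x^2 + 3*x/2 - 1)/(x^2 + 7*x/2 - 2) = (x + 2)/(x + 4)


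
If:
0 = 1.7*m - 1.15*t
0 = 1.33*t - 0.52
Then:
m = 0.26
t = 0.39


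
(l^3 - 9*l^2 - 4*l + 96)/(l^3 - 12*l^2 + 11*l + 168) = (l - 4)/(l - 7)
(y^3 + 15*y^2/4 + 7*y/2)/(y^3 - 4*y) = (y + 7/4)/(y - 2)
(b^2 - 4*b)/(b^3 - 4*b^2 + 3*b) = (b - 4)/(b^2 - 4*b + 3)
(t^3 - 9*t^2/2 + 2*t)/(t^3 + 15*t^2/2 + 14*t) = (2*t^2 - 9*t + 4)/(2*t^2 + 15*t + 28)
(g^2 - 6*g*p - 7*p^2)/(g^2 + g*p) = (g - 7*p)/g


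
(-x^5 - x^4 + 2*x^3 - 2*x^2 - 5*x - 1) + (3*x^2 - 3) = -x^5 - x^4 + 2*x^3 + x^2 - 5*x - 4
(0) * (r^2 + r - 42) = 0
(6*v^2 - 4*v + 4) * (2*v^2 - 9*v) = 12*v^4 - 62*v^3 + 44*v^2 - 36*v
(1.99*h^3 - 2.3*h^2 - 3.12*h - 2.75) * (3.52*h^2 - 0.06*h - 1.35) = 7.0048*h^5 - 8.2154*h^4 - 13.5309*h^3 - 6.3878*h^2 + 4.377*h + 3.7125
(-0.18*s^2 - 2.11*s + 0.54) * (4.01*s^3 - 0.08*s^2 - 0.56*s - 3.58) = -0.7218*s^5 - 8.4467*s^4 + 2.435*s^3 + 1.7828*s^2 + 7.2514*s - 1.9332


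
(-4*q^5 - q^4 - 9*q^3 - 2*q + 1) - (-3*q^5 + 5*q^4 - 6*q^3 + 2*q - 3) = -q^5 - 6*q^4 - 3*q^3 - 4*q + 4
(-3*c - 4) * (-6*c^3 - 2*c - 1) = 18*c^4 + 24*c^3 + 6*c^2 + 11*c + 4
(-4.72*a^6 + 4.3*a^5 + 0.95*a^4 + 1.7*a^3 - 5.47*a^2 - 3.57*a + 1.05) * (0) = 0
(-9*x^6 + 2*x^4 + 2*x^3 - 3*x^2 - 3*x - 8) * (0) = 0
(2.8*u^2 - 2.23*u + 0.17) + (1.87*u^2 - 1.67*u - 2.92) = 4.67*u^2 - 3.9*u - 2.75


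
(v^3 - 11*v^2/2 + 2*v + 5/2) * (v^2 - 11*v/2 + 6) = v^5 - 11*v^4 + 153*v^3/4 - 83*v^2/2 - 7*v/4 + 15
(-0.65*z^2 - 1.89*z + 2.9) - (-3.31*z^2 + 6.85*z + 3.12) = 2.66*z^2 - 8.74*z - 0.22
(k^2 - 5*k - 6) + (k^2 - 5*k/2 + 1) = 2*k^2 - 15*k/2 - 5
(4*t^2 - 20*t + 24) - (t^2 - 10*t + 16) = 3*t^2 - 10*t + 8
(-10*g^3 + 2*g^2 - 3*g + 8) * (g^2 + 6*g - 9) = -10*g^5 - 58*g^4 + 99*g^3 - 28*g^2 + 75*g - 72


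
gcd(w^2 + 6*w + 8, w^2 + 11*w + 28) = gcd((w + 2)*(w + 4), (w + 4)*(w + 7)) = w + 4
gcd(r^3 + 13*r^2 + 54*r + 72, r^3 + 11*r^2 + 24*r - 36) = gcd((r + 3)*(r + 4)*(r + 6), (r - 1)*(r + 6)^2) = r + 6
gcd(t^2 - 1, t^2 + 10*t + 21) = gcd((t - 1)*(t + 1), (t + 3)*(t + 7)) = 1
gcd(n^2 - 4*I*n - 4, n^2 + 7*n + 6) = 1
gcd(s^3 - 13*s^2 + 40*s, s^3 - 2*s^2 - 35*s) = s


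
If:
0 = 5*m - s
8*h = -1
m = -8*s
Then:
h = -1/8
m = 0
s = 0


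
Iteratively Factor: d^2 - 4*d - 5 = (d - 5)*(d + 1)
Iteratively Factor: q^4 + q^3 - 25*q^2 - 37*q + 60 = (q + 3)*(q^3 - 2*q^2 - 19*q + 20) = (q - 5)*(q + 3)*(q^2 + 3*q - 4) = (q - 5)*(q + 3)*(q + 4)*(q - 1)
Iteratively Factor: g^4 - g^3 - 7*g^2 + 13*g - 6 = (g + 3)*(g^3 - 4*g^2 + 5*g - 2) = (g - 1)*(g + 3)*(g^2 - 3*g + 2) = (g - 1)^2*(g + 3)*(g - 2)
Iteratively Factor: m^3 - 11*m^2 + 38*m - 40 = (m - 5)*(m^2 - 6*m + 8) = (m - 5)*(m - 4)*(m - 2)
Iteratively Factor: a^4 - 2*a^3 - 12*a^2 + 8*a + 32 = (a + 2)*(a^3 - 4*a^2 - 4*a + 16) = (a - 2)*(a + 2)*(a^2 - 2*a - 8) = (a - 4)*(a - 2)*(a + 2)*(a + 2)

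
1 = 1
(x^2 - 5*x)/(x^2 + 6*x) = (x - 5)/(x + 6)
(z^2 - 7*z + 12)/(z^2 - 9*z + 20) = (z - 3)/(z - 5)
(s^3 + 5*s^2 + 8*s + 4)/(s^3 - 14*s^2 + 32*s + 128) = (s^2 + 3*s + 2)/(s^2 - 16*s + 64)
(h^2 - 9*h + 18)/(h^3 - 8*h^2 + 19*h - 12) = (h - 6)/(h^2 - 5*h + 4)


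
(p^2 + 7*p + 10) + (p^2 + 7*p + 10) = 2*p^2 + 14*p + 20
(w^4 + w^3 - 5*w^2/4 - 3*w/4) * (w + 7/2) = w^5 + 9*w^4/2 + 9*w^3/4 - 41*w^2/8 - 21*w/8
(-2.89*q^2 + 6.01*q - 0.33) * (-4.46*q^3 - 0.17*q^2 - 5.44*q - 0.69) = 12.8894*q^5 - 26.3133*q^4 + 16.1717*q^3 - 30.6442*q^2 - 2.3517*q + 0.2277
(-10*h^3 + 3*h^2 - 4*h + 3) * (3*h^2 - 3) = -30*h^5 + 9*h^4 + 18*h^3 + 12*h - 9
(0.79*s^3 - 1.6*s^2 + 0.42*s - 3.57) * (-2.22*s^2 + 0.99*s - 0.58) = -1.7538*s^5 + 4.3341*s^4 - 2.9746*s^3 + 9.2692*s^2 - 3.7779*s + 2.0706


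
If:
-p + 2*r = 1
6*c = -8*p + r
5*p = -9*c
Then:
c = -1/15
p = 3/25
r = 14/25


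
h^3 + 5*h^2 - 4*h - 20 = (h - 2)*(h + 2)*(h + 5)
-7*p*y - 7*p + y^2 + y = (-7*p + y)*(y + 1)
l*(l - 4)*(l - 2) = l^3 - 6*l^2 + 8*l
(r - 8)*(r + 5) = r^2 - 3*r - 40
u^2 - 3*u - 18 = (u - 6)*(u + 3)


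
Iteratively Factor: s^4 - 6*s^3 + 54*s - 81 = (s - 3)*(s^3 - 3*s^2 - 9*s + 27) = (s - 3)^2*(s^2 - 9) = (s - 3)^2*(s + 3)*(s - 3)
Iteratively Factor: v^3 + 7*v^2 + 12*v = (v + 3)*(v^2 + 4*v) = v*(v + 3)*(v + 4)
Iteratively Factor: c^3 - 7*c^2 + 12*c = (c - 3)*(c^2 - 4*c) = c*(c - 3)*(c - 4)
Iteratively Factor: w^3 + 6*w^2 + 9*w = (w + 3)*(w^2 + 3*w) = w*(w + 3)*(w + 3)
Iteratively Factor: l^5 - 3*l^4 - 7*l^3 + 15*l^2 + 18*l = (l - 3)*(l^4 - 7*l^2 - 6*l) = (l - 3)*(l + 2)*(l^3 - 2*l^2 - 3*l) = (l - 3)*(l + 1)*(l + 2)*(l^2 - 3*l) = l*(l - 3)*(l + 1)*(l + 2)*(l - 3)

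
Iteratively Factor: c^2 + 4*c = (c + 4)*(c)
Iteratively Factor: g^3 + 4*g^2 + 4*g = (g)*(g^2 + 4*g + 4) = g*(g + 2)*(g + 2)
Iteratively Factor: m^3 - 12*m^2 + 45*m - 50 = (m - 5)*(m^2 - 7*m + 10) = (m - 5)^2*(m - 2)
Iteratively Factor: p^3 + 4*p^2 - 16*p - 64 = (p - 4)*(p^2 + 8*p + 16) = (p - 4)*(p + 4)*(p + 4)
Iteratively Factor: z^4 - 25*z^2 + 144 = (z - 3)*(z^3 + 3*z^2 - 16*z - 48) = (z - 4)*(z - 3)*(z^2 + 7*z + 12) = (z - 4)*(z - 3)*(z + 3)*(z + 4)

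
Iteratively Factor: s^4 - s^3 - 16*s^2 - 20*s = (s)*(s^3 - s^2 - 16*s - 20) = s*(s + 2)*(s^2 - 3*s - 10) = s*(s - 5)*(s + 2)*(s + 2)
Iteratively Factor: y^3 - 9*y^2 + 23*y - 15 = (y - 3)*(y^2 - 6*y + 5) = (y - 3)*(y - 1)*(y - 5)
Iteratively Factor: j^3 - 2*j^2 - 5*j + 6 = (j + 2)*(j^2 - 4*j + 3) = (j - 3)*(j + 2)*(j - 1)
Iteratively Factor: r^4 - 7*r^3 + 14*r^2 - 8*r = (r - 2)*(r^3 - 5*r^2 + 4*r) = (r - 4)*(r - 2)*(r^2 - r) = r*(r - 4)*(r - 2)*(r - 1)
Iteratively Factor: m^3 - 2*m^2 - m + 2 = (m - 1)*(m^2 - m - 2) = (m - 1)*(m + 1)*(m - 2)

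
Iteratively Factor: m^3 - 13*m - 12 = (m + 1)*(m^2 - m - 12) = (m + 1)*(m + 3)*(m - 4)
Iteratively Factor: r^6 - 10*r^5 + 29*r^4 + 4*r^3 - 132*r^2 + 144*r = (r - 3)*(r^5 - 7*r^4 + 8*r^3 + 28*r^2 - 48*r) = (r - 4)*(r - 3)*(r^4 - 3*r^3 - 4*r^2 + 12*r) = (r - 4)*(r - 3)*(r - 2)*(r^3 - r^2 - 6*r) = (r - 4)*(r - 3)^2*(r - 2)*(r^2 + 2*r) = r*(r - 4)*(r - 3)^2*(r - 2)*(r + 2)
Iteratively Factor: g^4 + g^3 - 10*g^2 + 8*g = (g + 4)*(g^3 - 3*g^2 + 2*g) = (g - 2)*(g + 4)*(g^2 - g) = g*(g - 2)*(g + 4)*(g - 1)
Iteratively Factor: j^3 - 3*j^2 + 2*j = (j - 1)*(j^2 - 2*j) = (j - 2)*(j - 1)*(j)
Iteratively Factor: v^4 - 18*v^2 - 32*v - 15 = (v + 1)*(v^3 - v^2 - 17*v - 15) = (v + 1)*(v + 3)*(v^2 - 4*v - 5) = (v - 5)*(v + 1)*(v + 3)*(v + 1)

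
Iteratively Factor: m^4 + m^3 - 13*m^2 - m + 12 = (m + 4)*(m^3 - 3*m^2 - m + 3) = (m + 1)*(m + 4)*(m^2 - 4*m + 3) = (m - 1)*(m + 1)*(m + 4)*(m - 3)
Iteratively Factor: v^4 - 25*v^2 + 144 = (v - 4)*(v^3 + 4*v^2 - 9*v - 36) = (v - 4)*(v + 3)*(v^2 + v - 12) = (v - 4)*(v - 3)*(v + 3)*(v + 4)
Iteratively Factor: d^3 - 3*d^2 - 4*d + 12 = (d - 2)*(d^2 - d - 6) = (d - 3)*(d - 2)*(d + 2)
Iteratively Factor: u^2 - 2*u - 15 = (u + 3)*(u - 5)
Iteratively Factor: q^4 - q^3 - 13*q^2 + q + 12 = (q + 3)*(q^3 - 4*q^2 - q + 4) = (q - 1)*(q + 3)*(q^2 - 3*q - 4) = (q - 4)*(q - 1)*(q + 3)*(q + 1)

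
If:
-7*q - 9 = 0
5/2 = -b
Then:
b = -5/2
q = -9/7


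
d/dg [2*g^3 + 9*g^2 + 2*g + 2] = 6*g^2 + 18*g + 2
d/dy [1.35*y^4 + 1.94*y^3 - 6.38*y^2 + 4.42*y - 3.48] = 5.4*y^3 + 5.82*y^2 - 12.76*y + 4.42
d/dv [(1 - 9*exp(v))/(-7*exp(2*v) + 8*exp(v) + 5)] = (-63*exp(2*v) + 14*exp(v) - 53)*exp(v)/(49*exp(4*v) - 112*exp(3*v) - 6*exp(2*v) + 80*exp(v) + 25)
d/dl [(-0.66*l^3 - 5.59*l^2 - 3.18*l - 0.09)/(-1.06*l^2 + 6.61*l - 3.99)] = (0.6996*l^4 - 8.7252*l^3 - 32.4205*l^2 + 44.4174*l + 13.2831)/(1.1236*l^4 - 14.0132*l^3 + 52.1509*l^2 - 52.7478*l + 15.9201)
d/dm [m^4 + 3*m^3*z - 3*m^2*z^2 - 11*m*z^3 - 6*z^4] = 4*m^3 + 9*m^2*z - 6*m*z^2 - 11*z^3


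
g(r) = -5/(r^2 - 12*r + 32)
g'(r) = -5*(12 - 2*r)/(r^2 - 12*r + 32)^2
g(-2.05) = -0.08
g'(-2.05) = -0.02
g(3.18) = -1.27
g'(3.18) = -1.81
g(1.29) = -0.27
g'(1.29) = -0.14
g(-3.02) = -0.06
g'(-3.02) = -0.02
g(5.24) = 1.46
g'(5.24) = -0.65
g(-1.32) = -0.10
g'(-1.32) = -0.03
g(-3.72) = -0.06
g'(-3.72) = -0.01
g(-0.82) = -0.12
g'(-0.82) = -0.04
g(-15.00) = -0.01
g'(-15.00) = 0.00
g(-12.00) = -0.02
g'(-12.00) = 0.00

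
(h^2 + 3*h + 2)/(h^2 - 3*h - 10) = (h + 1)/(h - 5)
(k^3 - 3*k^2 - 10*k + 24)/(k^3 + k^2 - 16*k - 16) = (k^2 + k - 6)/(k^2 + 5*k + 4)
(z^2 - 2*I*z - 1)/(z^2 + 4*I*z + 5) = (z - I)/(z + 5*I)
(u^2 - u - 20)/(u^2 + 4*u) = (u - 5)/u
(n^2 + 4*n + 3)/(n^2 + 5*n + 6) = (n + 1)/(n + 2)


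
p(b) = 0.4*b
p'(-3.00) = 0.40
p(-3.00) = -1.20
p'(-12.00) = 0.40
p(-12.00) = -4.80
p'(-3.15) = 0.40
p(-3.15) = -1.26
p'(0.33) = 0.40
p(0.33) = 0.13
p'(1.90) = 0.40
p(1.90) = 0.76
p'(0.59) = 0.40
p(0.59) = 0.24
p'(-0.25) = 0.40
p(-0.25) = -0.10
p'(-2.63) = 0.40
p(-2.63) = -1.05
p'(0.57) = 0.40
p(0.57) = 0.23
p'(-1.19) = 0.40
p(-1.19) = -0.48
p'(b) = 0.400000000000000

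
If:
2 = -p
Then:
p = -2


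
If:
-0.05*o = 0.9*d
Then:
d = -0.0555555555555556*o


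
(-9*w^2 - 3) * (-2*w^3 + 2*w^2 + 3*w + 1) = 18*w^5 - 18*w^4 - 21*w^3 - 15*w^2 - 9*w - 3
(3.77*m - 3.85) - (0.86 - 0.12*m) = 3.89*m - 4.71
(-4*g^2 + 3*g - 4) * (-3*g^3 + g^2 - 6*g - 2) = 12*g^5 - 13*g^4 + 39*g^3 - 14*g^2 + 18*g + 8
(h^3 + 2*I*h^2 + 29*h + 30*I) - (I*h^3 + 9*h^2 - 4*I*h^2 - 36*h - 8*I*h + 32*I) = h^3 - I*h^3 - 9*h^2 + 6*I*h^2 + 65*h + 8*I*h - 2*I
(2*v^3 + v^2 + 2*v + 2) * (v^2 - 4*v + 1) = 2*v^5 - 7*v^4 - 5*v^2 - 6*v + 2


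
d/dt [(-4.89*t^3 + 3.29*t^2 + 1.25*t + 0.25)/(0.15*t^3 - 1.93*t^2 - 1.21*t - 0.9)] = (8.9442*t^4 + 11.4588*t^3 + 11.5221*t^2 - 4.957*t - 0.8225)/(0.0225*t^6 - 0.579*t^5 + 3.3619*t^4 + 4.4006*t^3 + 4.9381*t^2 + 2.178*t + 0.81)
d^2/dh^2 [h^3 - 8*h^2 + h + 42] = 6*h - 16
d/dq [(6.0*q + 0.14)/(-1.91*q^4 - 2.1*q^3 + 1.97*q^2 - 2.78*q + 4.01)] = (34.38*q^4 + 26.2696*q^3 - 10.938*q^2 - 0.551600000000001*q + 24.4492)/(3.6481*q^8 + 8.022*q^7 - 3.1154*q^6 + 2.3456*q^5 + 0.238700000000001*q^4 - 27.7952*q^3 + 23.5278*q^2 - 22.2956*q + 16.0801)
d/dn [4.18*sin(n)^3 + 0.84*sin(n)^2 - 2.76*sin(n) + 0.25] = (12.54*sin(n)^2 + 1.68*sin(n) - 2.76)*cos(n)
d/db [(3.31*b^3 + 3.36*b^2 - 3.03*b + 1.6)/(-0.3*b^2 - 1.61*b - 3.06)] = (-0.993*b^4 - 10.6582*b^3 - 36.7044*b^2 - 19.6032*b + 11.8478)/(0.09*b^4 + 0.966*b^3 + 4.4281*b^2 + 9.8532*b + 9.3636)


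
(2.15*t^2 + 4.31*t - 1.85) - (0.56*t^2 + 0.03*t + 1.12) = 1.59*t^2 + 4.28*t - 2.97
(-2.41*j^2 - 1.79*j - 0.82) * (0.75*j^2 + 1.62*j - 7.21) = -1.8075*j^4 - 5.2467*j^3 + 13.8613*j^2 + 11.5775*j + 5.9122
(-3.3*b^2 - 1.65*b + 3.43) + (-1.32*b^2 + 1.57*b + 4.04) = -4.62*b^2 - 0.0799999999999998*b + 7.47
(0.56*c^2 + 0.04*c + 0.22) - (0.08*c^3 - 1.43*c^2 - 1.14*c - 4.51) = -0.08*c^3 + 1.99*c^2 + 1.18*c + 4.73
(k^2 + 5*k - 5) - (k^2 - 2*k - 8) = 7*k + 3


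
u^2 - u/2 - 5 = (u - 5/2)*(u + 2)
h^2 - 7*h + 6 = (h - 6)*(h - 1)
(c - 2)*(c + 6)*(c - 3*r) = c^3 - 3*c^2*r + 4*c^2 - 12*c*r - 12*c + 36*r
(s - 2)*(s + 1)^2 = s^3 - 3*s - 2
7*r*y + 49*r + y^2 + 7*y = (7*r + y)*(y + 7)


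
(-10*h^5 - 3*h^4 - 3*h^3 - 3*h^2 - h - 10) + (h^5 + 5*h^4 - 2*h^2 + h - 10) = -9*h^5 + 2*h^4 - 3*h^3 - 5*h^2 - 20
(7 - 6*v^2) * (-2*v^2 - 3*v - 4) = 12*v^4 + 18*v^3 + 10*v^2 - 21*v - 28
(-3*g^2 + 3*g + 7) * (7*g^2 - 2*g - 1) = -21*g^4 + 27*g^3 + 46*g^2 - 17*g - 7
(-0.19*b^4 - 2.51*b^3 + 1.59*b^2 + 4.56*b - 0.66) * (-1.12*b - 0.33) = 0.2128*b^5 + 2.8739*b^4 - 0.9525*b^3 - 5.6319*b^2 - 0.7656*b + 0.2178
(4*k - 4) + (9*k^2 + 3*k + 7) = 9*k^2 + 7*k + 3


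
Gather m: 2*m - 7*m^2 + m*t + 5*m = -7*m^2 + m*(t + 7)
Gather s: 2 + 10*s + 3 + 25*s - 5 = 35*s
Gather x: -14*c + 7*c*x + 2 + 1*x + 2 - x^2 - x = 7*c*x - 14*c - x^2 + 4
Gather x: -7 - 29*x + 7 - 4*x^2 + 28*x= -4*x^2 - x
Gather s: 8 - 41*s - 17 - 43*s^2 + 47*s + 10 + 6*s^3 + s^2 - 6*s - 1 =6*s^3 - 42*s^2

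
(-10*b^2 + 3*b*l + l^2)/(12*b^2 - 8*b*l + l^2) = (-5*b - l)/(6*b - l)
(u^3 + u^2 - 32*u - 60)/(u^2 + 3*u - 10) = (u^2 - 4*u - 12)/(u - 2)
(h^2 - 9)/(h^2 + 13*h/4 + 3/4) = 4*(h - 3)/(4*h + 1)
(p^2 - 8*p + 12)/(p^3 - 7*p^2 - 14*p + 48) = (p - 6)/(p^2 - 5*p - 24)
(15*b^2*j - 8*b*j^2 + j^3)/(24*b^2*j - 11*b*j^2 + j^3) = (5*b - j)/(8*b - j)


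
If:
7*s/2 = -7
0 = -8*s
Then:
No Solution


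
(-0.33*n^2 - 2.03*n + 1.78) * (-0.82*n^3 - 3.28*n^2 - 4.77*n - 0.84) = 0.2706*n^5 + 2.747*n^4 + 6.7729*n^3 + 4.1219*n^2 - 6.7854*n - 1.4952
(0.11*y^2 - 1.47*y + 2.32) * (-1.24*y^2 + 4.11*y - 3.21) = -0.1364*y^4 + 2.2749*y^3 - 9.2716*y^2 + 14.2539*y - 7.4472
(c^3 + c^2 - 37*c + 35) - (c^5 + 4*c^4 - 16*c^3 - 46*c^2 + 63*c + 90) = -c^5 - 4*c^4 + 17*c^3 + 47*c^2 - 100*c - 55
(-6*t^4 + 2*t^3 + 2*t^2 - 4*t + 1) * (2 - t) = 6*t^5 - 14*t^4 + 2*t^3 + 8*t^2 - 9*t + 2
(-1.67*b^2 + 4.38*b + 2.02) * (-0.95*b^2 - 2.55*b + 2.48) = 1.5865*b^4 + 0.0975000000000001*b^3 - 17.2296*b^2 + 5.7114*b + 5.0096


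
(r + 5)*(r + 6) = r^2 + 11*r + 30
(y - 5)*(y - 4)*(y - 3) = y^3 - 12*y^2 + 47*y - 60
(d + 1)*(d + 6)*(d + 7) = d^3 + 14*d^2 + 55*d + 42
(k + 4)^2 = k^2 + 8*k + 16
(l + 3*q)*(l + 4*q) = l^2 + 7*l*q + 12*q^2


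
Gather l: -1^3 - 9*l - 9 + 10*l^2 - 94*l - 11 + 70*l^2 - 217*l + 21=80*l^2 - 320*l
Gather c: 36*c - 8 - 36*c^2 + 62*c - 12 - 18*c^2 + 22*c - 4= -54*c^2 + 120*c - 24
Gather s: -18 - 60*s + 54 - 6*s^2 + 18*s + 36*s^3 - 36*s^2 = 36*s^3 - 42*s^2 - 42*s + 36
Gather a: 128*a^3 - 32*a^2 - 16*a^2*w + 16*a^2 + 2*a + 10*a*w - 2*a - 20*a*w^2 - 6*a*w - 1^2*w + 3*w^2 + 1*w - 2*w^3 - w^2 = 128*a^3 + a^2*(-16*w - 16) + a*(-20*w^2 + 4*w) - 2*w^3 + 2*w^2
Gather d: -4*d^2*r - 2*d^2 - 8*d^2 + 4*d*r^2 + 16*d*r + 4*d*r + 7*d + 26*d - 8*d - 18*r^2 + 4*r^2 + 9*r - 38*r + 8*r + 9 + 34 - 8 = d^2*(-4*r - 10) + d*(4*r^2 + 20*r + 25) - 14*r^2 - 21*r + 35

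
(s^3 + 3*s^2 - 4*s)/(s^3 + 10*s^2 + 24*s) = (s - 1)/(s + 6)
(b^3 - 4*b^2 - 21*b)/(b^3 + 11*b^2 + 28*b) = (b^2 - 4*b - 21)/(b^2 + 11*b + 28)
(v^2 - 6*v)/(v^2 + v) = (v - 6)/(v + 1)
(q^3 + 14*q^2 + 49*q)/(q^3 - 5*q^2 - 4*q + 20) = q*(q^2 + 14*q + 49)/(q^3 - 5*q^2 - 4*q + 20)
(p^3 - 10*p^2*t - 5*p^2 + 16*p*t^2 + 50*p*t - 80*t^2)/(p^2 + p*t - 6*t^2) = (p^2 - 8*p*t - 5*p + 40*t)/(p + 3*t)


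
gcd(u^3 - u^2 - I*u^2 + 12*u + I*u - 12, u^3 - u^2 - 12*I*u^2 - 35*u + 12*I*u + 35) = u - 1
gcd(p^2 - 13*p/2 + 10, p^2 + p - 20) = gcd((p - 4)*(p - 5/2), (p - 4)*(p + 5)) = p - 4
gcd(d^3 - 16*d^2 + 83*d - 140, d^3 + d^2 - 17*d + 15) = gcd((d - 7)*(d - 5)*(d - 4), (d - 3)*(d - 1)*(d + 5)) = 1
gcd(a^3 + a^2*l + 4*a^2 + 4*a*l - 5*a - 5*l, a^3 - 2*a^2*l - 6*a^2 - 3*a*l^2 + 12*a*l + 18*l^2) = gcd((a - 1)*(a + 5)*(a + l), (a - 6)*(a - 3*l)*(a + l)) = a + l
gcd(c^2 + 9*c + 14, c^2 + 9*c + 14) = c^2 + 9*c + 14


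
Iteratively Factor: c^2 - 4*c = (c)*(c - 4)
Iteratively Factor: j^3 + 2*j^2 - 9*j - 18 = (j + 3)*(j^2 - j - 6) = (j + 2)*(j + 3)*(j - 3)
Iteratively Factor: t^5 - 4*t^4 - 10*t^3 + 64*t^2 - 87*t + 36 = (t - 1)*(t^4 - 3*t^3 - 13*t^2 + 51*t - 36) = (t - 1)^2*(t^3 - 2*t^2 - 15*t + 36) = (t - 3)*(t - 1)^2*(t^2 + t - 12) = (t - 3)^2*(t - 1)^2*(t + 4)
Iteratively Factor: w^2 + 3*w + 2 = (w + 1)*(w + 2)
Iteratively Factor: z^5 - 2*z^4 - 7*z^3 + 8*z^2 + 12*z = (z - 3)*(z^4 + z^3 - 4*z^2 - 4*z) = (z - 3)*(z + 2)*(z^3 - z^2 - 2*z) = (z - 3)*(z - 2)*(z + 2)*(z^2 + z) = z*(z - 3)*(z - 2)*(z + 2)*(z + 1)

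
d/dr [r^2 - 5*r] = 2*r - 5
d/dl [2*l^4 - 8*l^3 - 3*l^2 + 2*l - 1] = 8*l^3 - 24*l^2 - 6*l + 2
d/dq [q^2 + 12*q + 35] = 2*q + 12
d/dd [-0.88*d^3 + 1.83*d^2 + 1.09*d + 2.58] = -2.64*d^2 + 3.66*d + 1.09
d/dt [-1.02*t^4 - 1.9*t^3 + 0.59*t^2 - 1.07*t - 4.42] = -4.08*t^3 - 5.7*t^2 + 1.18*t - 1.07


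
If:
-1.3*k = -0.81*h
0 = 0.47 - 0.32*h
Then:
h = 1.47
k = 0.92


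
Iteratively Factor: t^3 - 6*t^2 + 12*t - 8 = (t - 2)*(t^2 - 4*t + 4) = (t - 2)^2*(t - 2)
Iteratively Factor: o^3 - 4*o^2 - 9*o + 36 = (o + 3)*(o^2 - 7*o + 12) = (o - 4)*(o + 3)*(o - 3)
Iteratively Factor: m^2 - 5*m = (m)*(m - 5)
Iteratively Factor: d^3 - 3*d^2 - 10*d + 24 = (d + 3)*(d^2 - 6*d + 8) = (d - 4)*(d + 3)*(d - 2)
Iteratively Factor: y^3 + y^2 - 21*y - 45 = (y - 5)*(y^2 + 6*y + 9) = (y - 5)*(y + 3)*(y + 3)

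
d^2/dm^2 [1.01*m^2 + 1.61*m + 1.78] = 2.02000000000000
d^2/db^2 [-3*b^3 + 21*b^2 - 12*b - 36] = 42 - 18*b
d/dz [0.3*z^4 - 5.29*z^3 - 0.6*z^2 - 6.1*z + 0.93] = 1.2*z^3 - 15.87*z^2 - 1.2*z - 6.1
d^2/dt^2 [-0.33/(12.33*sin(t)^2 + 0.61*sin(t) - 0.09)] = (200.678148*sin(t)^4 + 7.446087*sin(t)^3 - 299.429625*sin(t)^2 - 14.874057*sin(t) - 0.977988)/(12.33*sin(t)^2 + 0.61*sin(t) - 0.09)^3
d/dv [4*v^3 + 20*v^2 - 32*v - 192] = 12*v^2 + 40*v - 32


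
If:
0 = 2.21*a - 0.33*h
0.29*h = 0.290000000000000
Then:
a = 0.15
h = 1.00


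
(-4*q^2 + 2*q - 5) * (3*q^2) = -12*q^4 + 6*q^3 - 15*q^2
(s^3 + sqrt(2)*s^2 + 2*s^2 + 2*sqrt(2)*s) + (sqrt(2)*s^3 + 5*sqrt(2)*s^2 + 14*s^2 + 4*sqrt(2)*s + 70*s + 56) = s^3 + sqrt(2)*s^3 + 6*sqrt(2)*s^2 + 16*s^2 + 6*sqrt(2)*s + 70*s + 56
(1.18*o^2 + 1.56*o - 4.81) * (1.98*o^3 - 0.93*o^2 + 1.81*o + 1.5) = 2.3364*o^5 + 1.9914*o^4 - 8.8388*o^3 + 9.0669*o^2 - 6.3661*o - 7.215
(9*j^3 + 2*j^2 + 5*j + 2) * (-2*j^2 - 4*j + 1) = -18*j^5 - 40*j^4 - 9*j^3 - 22*j^2 - 3*j + 2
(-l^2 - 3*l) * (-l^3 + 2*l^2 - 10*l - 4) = l^5 + l^4 + 4*l^3 + 34*l^2 + 12*l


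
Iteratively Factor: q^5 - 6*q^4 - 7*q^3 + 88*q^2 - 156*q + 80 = (q - 5)*(q^4 - q^3 - 12*q^2 + 28*q - 16) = (q - 5)*(q - 1)*(q^3 - 12*q + 16) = (q - 5)*(q - 2)*(q - 1)*(q^2 + 2*q - 8) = (q - 5)*(q - 2)^2*(q - 1)*(q + 4)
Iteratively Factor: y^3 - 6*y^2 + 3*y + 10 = (y - 5)*(y^2 - y - 2) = (y - 5)*(y - 2)*(y + 1)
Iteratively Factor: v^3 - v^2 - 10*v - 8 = (v + 2)*(v^2 - 3*v - 4) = (v - 4)*(v + 2)*(v + 1)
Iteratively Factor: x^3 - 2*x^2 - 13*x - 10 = (x + 2)*(x^2 - 4*x - 5) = (x + 1)*(x + 2)*(x - 5)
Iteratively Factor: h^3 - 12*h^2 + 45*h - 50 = (h - 5)*(h^2 - 7*h + 10) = (h - 5)^2*(h - 2)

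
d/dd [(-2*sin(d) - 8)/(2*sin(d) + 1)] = 14*cos(d)/(2*sin(d) + 1)^2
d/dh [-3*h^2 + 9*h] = 9 - 6*h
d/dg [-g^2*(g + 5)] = g*(-3*g - 10)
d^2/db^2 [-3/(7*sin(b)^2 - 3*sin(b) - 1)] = 3*(-196*sin(b)^4 + 63*sin(b)^3 + 257*sin(b)^2 - 123*sin(b) + 32)/(-7*sin(b)^2 + 3*sin(b) + 1)^3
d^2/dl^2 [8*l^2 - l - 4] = 16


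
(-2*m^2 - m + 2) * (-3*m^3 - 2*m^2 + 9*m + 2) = 6*m^5 + 7*m^4 - 22*m^3 - 17*m^2 + 16*m + 4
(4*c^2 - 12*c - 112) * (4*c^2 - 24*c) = 16*c^4 - 144*c^3 - 160*c^2 + 2688*c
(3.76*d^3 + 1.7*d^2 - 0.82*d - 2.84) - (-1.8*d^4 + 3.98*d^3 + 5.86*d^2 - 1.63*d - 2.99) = 1.8*d^4 - 0.22*d^3 - 4.16*d^2 + 0.81*d + 0.15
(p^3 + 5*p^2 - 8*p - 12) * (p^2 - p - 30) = p^5 + 4*p^4 - 43*p^3 - 154*p^2 + 252*p + 360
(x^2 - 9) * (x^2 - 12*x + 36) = x^4 - 12*x^3 + 27*x^2 + 108*x - 324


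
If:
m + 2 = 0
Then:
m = -2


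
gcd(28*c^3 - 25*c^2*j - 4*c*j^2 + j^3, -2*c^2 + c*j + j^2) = c - j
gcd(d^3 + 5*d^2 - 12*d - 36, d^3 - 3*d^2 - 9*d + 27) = d - 3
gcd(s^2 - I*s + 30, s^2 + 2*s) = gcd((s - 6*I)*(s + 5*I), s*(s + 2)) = 1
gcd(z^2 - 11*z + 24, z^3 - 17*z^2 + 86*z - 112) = z - 8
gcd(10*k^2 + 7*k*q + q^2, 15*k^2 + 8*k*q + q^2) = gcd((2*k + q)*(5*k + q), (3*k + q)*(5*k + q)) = 5*k + q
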